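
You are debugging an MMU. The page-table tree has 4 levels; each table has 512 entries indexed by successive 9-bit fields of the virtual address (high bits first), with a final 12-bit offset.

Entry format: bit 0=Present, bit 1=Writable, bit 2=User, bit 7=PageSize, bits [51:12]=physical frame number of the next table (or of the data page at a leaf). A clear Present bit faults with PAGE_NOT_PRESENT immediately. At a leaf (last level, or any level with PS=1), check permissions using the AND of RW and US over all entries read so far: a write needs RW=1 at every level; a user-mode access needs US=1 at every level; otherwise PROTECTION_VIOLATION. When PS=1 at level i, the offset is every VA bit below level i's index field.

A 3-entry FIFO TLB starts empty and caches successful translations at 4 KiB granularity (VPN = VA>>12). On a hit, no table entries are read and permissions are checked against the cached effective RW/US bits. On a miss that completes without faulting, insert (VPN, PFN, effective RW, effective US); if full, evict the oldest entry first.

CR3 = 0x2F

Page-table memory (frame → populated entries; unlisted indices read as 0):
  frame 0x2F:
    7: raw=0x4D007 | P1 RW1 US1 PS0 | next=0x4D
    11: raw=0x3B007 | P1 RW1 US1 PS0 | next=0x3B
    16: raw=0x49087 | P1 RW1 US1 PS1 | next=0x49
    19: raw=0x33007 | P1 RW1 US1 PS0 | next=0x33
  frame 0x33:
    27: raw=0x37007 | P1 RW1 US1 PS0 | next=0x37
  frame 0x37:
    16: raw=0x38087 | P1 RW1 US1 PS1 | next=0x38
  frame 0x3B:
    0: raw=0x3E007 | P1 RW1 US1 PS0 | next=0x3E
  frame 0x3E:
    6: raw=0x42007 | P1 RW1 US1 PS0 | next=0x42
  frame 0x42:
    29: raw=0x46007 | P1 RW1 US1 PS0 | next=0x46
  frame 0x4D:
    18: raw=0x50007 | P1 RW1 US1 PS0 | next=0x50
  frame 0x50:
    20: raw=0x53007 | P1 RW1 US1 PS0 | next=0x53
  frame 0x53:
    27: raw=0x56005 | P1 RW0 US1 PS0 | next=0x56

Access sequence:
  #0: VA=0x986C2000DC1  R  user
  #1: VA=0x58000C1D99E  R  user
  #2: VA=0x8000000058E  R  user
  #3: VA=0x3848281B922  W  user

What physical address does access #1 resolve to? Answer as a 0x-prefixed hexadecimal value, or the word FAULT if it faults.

Trace:
#0 VA=0x986C2000DC1 (r,user):
  L0 @0x2F[19] → 0x33007  P=1,RW=1,US=1,PS=0
  L1 @0x33[27] → 0x37007  P=1,RW=1,US=1,PS=0
  L2 @0x37[16] → 0x38087  P=1,RW=1,US=1,PS=1
  ✓ 0x38DC1 (huge @L2)  — 3 lookups
#1 VA=0x58000C1D99E (r,user):
  L0 @0x2F[11] → 0x3B007  P=1,RW=1,US=1,PS=0
  L1 @0x3B[0] → 0x3E007  P=1,RW=1,US=1,PS=0
  L2 @0x3E[6] → 0x42007  P=1,RW=1,US=1,PS=0
  L3 @0x42[29] → 0x46007  P=1,RW=1,US=1,PS=0
  ✓ 0x4699E  — 4 lookups
#2 VA=0x8000000058E (r,user):
  L0 @0x2F[16] → 0x49087  P=1,RW=1,US=1,PS=1
  ✓ 0x4958E (huge @L0)  — 1 lookups
#3 VA=0x3848281B922 (w,user):
  L0 @0x2F[7] → 0x4D007  P=1,RW=1,US=1,PS=0
  L1 @0x4D[18] → 0x50007  P=1,RW=1,US=1,PS=0
  L2 @0x50[20] → 0x53007  P=1,RW=1,US=1,PS=0
  L3 @0x53[27] → 0x56005  P=1,RW=0,US=1,PS=0
  ✗ PROTECTION_VIOLATION  [4 reads]

Access #1 PA: 0x4699E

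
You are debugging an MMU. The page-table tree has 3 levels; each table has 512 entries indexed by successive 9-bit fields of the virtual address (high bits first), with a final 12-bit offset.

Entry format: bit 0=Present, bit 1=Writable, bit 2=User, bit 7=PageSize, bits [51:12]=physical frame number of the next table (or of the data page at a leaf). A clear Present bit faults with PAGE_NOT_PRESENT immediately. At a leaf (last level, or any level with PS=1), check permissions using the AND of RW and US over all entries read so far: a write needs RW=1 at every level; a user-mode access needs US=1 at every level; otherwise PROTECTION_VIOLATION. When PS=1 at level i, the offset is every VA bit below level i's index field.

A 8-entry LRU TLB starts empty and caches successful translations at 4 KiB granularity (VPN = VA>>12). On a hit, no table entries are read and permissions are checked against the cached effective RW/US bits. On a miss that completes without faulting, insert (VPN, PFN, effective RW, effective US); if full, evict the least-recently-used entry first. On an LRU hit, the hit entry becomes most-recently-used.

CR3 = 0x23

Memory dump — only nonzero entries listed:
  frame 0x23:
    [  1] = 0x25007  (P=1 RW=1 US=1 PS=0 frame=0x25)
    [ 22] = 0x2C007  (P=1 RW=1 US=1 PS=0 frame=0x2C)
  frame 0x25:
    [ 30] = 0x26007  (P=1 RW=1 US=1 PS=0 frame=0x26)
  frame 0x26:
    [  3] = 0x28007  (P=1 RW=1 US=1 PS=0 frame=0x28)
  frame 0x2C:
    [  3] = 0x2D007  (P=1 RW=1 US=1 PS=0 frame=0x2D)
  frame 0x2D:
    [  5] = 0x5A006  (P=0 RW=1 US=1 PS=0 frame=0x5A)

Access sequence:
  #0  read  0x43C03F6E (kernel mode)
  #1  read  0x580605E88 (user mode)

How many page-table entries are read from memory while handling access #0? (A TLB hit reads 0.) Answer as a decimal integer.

Per-access translation:
#0 VA=0x43C03F6E (r,kernel):
  [0] read 0x23 idx=1: raw=0x25007 flags P=1 W=1 U=1 S=0
  [1] read 0x25 idx=30: raw=0x26007 flags P=1 W=1 U=1 S=0
  [2] read 0x26 idx=3: raw=0x28007 flags P=1 W=1 U=1 S=0
  ✓ 0x28F6E  — 3 lookups
#1 VA=0x580605E88 (r,user):
  [0] read 0x23 idx=22: raw=0x2C007 flags P=1 W=1 U=1 S=0
  [1] read 0x2C idx=3: raw=0x2D007 flags P=1 W=1 U=1 S=0
  [2] read 0x2D idx=5: raw=0x5A006 flags P=0 W=1 U=1 S=0
  ✗ PAGE_NOT_PRESENT  [3 reads]

Entries read for #0: 3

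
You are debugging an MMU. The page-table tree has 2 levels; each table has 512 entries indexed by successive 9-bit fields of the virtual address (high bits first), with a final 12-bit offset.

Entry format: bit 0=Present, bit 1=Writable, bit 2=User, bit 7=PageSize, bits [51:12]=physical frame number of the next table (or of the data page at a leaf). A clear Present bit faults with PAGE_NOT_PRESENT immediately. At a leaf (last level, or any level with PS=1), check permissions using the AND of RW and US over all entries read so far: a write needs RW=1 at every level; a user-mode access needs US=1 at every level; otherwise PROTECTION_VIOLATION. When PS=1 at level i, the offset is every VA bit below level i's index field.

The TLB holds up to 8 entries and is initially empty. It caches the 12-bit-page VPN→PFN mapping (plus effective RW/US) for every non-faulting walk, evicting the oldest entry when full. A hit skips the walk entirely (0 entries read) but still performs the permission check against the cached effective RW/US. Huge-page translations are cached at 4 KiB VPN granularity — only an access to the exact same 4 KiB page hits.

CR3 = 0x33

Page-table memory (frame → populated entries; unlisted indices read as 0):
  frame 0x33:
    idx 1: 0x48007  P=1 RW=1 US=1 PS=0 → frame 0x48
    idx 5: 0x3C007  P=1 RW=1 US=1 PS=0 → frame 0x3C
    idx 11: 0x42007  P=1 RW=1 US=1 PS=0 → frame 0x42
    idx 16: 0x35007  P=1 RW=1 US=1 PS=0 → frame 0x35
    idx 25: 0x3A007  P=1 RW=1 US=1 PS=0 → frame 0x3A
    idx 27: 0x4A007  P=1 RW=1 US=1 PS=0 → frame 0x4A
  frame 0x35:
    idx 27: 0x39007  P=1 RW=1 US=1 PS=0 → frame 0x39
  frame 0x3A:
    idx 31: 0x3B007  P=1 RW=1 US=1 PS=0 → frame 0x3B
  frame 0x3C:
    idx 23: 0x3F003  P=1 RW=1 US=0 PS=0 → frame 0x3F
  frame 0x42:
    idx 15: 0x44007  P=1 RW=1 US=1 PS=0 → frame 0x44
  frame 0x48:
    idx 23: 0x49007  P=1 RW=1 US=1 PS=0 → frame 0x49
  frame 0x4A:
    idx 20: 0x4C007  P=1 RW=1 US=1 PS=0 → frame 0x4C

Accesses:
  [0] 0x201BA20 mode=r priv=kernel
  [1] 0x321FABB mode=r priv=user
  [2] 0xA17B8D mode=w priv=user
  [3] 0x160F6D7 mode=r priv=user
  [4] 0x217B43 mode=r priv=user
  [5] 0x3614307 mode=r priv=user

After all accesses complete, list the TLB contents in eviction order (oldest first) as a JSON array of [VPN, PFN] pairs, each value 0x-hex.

Trace:
#0 VA=0x201BA20 (r,kernel):
  L0 @0x33[16] → 0x35007  P=1,RW=1,US=1,PS=0
  L1 @0x35[27] → 0x39007  P=1,RW=1,US=1,PS=0
  → PA=0x39A20  (2 entries read)
#1 VA=0x321FABB (r,user):
  L0 @0x33[25] → 0x3A007  P=1,RW=1,US=1,PS=0
  L1 @0x3A[31] → 0x3B007  P=1,RW=1,US=1,PS=0
  → PA=0x3BABB  (2 entries read)
#2 VA=0xA17B8D (w,user):
  L0 @0x33[5] → 0x3C007  P=1,RW=1,US=1,PS=0
  L1 @0x3C[23] → 0x3F003  P=1,RW=1,US=0,PS=0
  ⇒ fault: PROTECTION_VIOLATION  — 2 lookups
#3 VA=0x160F6D7 (r,user):
  L0 @0x33[11] → 0x42007  P=1,RW=1,US=1,PS=0
  L1 @0x42[15] → 0x44007  P=1,RW=1,US=1,PS=0
  → PA=0x446D7  (2 entries read)
#4 VA=0x217B43 (r,user):
  L0 @0x33[1] → 0x48007  P=1,RW=1,US=1,PS=0
  L1 @0x48[23] → 0x49007  P=1,RW=1,US=1,PS=0
  → PA=0x49B43  (2 entries read)
#5 VA=0x3614307 (r,user):
  L0 @0x33[27] → 0x4A007  P=1,RW=1,US=1,PS=0
  L1 @0x4A[20] → 0x4C007  P=1,RW=1,US=1,PS=0
  → PA=0x4C307  (2 entries read)

TLB: [["0x201B", "0x39"], ["0x321F", "0x3B"], ["0x160F", "0x44"], ["0x217", "0x49"], ["0x3614", "0x4C"]]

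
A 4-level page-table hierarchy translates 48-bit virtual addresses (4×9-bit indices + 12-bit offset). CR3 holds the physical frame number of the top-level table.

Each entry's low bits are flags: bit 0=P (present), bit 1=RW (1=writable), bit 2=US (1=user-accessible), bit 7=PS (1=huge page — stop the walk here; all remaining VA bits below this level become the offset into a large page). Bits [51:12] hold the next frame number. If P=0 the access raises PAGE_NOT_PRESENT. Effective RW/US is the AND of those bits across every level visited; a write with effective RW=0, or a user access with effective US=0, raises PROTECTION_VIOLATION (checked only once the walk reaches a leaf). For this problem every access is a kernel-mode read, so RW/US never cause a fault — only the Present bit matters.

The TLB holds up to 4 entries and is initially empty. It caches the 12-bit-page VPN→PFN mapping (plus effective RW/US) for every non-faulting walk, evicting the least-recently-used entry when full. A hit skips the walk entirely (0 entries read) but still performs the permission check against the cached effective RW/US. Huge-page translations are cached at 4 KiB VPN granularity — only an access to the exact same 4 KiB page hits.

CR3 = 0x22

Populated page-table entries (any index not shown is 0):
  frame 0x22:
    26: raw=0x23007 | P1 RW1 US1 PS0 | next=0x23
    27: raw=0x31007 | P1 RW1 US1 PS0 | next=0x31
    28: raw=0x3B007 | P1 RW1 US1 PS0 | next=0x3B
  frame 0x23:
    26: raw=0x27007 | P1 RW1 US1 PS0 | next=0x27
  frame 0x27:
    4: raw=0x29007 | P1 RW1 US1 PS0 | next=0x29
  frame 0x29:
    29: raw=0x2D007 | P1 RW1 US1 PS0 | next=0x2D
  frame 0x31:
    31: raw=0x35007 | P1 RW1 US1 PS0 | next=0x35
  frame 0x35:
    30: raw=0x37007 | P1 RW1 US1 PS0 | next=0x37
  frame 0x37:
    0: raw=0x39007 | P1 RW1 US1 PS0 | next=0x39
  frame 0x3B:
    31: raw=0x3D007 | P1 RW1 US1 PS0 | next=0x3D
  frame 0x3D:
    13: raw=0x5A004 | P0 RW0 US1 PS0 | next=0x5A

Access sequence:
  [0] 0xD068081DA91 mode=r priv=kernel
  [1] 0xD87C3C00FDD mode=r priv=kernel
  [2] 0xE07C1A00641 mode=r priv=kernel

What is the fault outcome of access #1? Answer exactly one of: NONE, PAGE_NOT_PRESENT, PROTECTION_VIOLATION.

Per-access translation:
#0 VA=0xD068081DA91 (r,kernel):
  L0: frame=0x22 idx=26 entry=0x23007 [P=1 RW=1 US=1 PS=0]
  L1: frame=0x23 idx=26 entry=0x27007 [P=1 RW=1 US=1 PS=0]
  L2: frame=0x27 idx=4 entry=0x29007 [P=1 RW=1 US=1 PS=0]
  L3: frame=0x29 idx=29 entry=0x2D007 [P=1 RW=1 US=1 PS=0]
  ✓ 0x2DA91  — 4 lookups
#1 VA=0xD87C3C00FDD (r,kernel):
  L0: frame=0x22 idx=27 entry=0x31007 [P=1 RW=1 US=1 PS=0]
  L1: frame=0x31 idx=31 entry=0x35007 [P=1 RW=1 US=1 PS=0]
  L2: frame=0x35 idx=30 entry=0x37007 [P=1 RW=1 US=1 PS=0]
  L3: frame=0x37 idx=0 entry=0x39007 [P=1 RW=1 US=1 PS=0]
  ✓ 0x39FDD  — 4 lookups
#2 VA=0xE07C1A00641 (r,kernel):
  L0: frame=0x22 idx=28 entry=0x3B007 [P=1 RW=1 US=1 PS=0]
  L1: frame=0x3B idx=31 entry=0x3D007 [P=1 RW=1 US=1 PS=0]
  L2: frame=0x3D idx=13 entry=0x5A004 [P=0 RW=0 US=1 PS=0]
  ⇒ fault: PAGE_NOT_PRESENT  — 3 lookups

Access #1 fault: NONE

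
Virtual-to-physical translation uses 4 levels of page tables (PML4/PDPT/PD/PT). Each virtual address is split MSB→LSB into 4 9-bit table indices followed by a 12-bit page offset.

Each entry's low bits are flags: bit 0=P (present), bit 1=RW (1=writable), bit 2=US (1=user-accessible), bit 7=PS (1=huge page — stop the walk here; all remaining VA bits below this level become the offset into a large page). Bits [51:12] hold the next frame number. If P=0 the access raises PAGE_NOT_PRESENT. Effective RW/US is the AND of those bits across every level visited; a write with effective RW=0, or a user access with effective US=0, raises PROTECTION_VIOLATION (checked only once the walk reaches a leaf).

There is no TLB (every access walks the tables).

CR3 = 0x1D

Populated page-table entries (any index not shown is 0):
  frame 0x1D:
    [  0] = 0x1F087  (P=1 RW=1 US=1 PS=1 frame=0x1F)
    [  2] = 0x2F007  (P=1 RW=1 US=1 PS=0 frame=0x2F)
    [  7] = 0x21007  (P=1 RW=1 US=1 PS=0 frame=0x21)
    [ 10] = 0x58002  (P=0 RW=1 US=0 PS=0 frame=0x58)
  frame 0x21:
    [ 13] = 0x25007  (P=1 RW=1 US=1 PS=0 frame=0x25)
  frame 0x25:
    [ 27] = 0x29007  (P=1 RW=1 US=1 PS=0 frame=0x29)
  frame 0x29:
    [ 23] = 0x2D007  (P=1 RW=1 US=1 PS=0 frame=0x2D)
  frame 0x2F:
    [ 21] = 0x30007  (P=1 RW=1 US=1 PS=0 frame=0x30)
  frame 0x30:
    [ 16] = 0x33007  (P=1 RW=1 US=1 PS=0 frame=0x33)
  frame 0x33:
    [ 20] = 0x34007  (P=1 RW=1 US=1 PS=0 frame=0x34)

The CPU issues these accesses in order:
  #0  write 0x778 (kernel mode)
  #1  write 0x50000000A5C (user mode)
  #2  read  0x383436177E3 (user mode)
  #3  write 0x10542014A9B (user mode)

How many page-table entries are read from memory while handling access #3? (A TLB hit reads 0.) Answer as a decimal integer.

Trace:
#0 VA=0x778 (w,kernel):
  [0] read 0x1D idx=0: raw=0x1F087 flags P=1 W=1 U=1 S=1
  ⇒ phys 0x1F778 (huge @L0)  [1 reads]
#1 VA=0x50000000A5C (w,user):
  [0] read 0x1D idx=10: raw=0x58002 flags P=0 W=1 U=0 S=0
  ✗ PAGE_NOT_PRESENT  [1 reads]
#2 VA=0x383436177E3 (r,user):
  [0] read 0x1D idx=7: raw=0x21007 flags P=1 W=1 U=1 S=0
  [1] read 0x21 idx=13: raw=0x25007 flags P=1 W=1 U=1 S=0
  [2] read 0x25 idx=27: raw=0x29007 flags P=1 W=1 U=1 S=0
  [3] read 0x29 idx=23: raw=0x2D007 flags P=1 W=1 U=1 S=0
  ⇒ phys 0x2D7E3  [4 reads]
#3 VA=0x10542014A9B (w,user):
  [0] read 0x1D idx=2: raw=0x2F007 flags P=1 W=1 U=1 S=0
  [1] read 0x2F idx=21: raw=0x30007 flags P=1 W=1 U=1 S=0
  [2] read 0x30 idx=16: raw=0x33007 flags P=1 W=1 U=1 S=0
  [3] read 0x33 idx=20: raw=0x34007 flags P=1 W=1 U=1 S=0
  ⇒ phys 0x34A9B  [4 reads]

Entries read for #3: 4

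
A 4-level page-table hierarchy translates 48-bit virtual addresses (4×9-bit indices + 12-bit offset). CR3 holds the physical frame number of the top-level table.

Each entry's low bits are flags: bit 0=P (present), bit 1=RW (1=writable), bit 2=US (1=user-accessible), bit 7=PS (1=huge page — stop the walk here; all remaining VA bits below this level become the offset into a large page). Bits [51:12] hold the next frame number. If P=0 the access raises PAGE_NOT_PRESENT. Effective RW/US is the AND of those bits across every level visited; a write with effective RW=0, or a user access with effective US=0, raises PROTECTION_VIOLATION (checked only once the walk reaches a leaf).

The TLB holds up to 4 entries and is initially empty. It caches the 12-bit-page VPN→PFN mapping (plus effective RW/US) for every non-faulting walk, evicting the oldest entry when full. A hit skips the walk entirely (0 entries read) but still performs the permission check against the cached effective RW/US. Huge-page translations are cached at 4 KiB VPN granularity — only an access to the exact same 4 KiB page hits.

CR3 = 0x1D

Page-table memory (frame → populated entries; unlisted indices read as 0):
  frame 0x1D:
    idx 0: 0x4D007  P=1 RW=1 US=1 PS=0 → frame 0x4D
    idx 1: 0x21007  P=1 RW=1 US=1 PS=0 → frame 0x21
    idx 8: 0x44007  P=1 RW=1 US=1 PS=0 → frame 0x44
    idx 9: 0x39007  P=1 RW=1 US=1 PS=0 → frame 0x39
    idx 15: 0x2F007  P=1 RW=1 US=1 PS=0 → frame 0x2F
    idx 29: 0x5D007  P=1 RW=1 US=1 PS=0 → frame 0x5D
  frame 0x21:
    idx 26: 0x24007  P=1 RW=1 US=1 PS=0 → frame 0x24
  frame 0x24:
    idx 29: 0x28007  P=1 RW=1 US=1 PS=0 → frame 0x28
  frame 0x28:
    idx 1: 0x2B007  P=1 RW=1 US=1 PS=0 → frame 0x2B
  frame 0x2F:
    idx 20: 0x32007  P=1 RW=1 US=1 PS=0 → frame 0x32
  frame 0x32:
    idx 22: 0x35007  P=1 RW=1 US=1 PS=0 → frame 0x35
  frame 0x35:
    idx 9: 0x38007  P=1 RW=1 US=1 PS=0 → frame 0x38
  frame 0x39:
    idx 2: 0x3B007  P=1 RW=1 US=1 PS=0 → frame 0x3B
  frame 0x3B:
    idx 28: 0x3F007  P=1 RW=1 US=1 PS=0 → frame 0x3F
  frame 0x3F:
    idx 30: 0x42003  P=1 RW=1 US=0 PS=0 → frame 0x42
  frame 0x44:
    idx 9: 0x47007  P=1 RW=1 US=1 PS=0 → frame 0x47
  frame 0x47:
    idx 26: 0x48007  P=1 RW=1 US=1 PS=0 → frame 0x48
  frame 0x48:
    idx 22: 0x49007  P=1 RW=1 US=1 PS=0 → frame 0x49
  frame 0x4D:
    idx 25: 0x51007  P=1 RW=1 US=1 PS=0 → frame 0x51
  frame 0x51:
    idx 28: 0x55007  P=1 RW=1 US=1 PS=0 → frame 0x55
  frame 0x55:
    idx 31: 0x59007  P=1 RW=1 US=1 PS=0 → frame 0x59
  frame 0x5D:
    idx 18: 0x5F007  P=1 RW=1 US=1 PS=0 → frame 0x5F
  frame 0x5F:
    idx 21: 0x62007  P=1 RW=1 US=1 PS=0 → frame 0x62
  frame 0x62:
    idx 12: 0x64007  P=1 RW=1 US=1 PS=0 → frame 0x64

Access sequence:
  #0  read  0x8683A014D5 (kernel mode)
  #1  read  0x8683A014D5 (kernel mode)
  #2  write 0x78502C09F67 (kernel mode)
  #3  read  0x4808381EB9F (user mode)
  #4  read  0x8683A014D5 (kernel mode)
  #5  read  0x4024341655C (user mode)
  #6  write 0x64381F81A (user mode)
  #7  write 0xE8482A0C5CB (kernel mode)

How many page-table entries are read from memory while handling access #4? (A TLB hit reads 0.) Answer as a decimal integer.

Trace:
#0 VA=0x8683A014D5 (r,kernel):
  L0: frame=0x1D idx=1 entry=0x21007 [P=1 RW=1 US=1 PS=0]
  L1: frame=0x21 idx=26 entry=0x24007 [P=1 RW=1 US=1 PS=0]
  L2: frame=0x24 idx=29 entry=0x28007 [P=1 RW=1 US=1 PS=0]
  L3: frame=0x28 idx=1 entry=0x2B007 [P=1 RW=1 US=1 PS=0]
  ⇒ phys 0x2B4D5  [4 reads]
#1 VA=0x8683A014D5 (r,kernel):
  TLB hit vpn=0x8683A01 → PA=0x2B4D5
#2 VA=0x78502C09F67 (w,kernel):
  L0: frame=0x1D idx=15 entry=0x2F007 [P=1 RW=1 US=1 PS=0]
  L1: frame=0x2F idx=20 entry=0x32007 [P=1 RW=1 US=1 PS=0]
  L2: frame=0x32 idx=22 entry=0x35007 [P=1 RW=1 US=1 PS=0]
  L3: frame=0x35 idx=9 entry=0x38007 [P=1 RW=1 US=1 PS=0]
  ⇒ phys 0x38F67  [4 reads]
#3 VA=0x4808381EB9F (r,user):
  L0: frame=0x1D idx=9 entry=0x39007 [P=1 RW=1 US=1 PS=0]
  L1: frame=0x39 idx=2 entry=0x3B007 [P=1 RW=1 US=1 PS=0]
  L2: frame=0x3B idx=28 entry=0x3F007 [P=1 RW=1 US=1 PS=0]
  L3: frame=0x3F idx=30 entry=0x42003 [P=1 RW=1 US=0 PS=0]
  ⇒ fault: PROTECTION_VIOLATION  — 4 lookups
#4 VA=0x8683A014D5 (r,kernel):
  TLB hit vpn=0x8683A01 → PA=0x2B4D5
#5 VA=0x4024341655C (r,user):
  L0: frame=0x1D idx=8 entry=0x44007 [P=1 RW=1 US=1 PS=0]
  L1: frame=0x44 idx=9 entry=0x47007 [P=1 RW=1 US=1 PS=0]
  L2: frame=0x47 idx=26 entry=0x48007 [P=1 RW=1 US=1 PS=0]
  L3: frame=0x48 idx=22 entry=0x49007 [P=1 RW=1 US=1 PS=0]
  ⇒ phys 0x4955C  [4 reads]
#6 VA=0x64381F81A (w,user):
  L0: frame=0x1D idx=0 entry=0x4D007 [P=1 RW=1 US=1 PS=0]
  L1: frame=0x4D idx=25 entry=0x51007 [P=1 RW=1 US=1 PS=0]
  L2: frame=0x51 idx=28 entry=0x55007 [P=1 RW=1 US=1 PS=0]
  L3: frame=0x55 idx=31 entry=0x59007 [P=1 RW=1 US=1 PS=0]
  ⇒ phys 0x5981A  [4 reads]
#7 VA=0xE8482A0C5CB (w,kernel):
  L0: frame=0x1D idx=29 entry=0x5D007 [P=1 RW=1 US=1 PS=0]
  L1: frame=0x5D idx=18 entry=0x5F007 [P=1 RW=1 US=1 PS=0]
  L2: frame=0x5F idx=21 entry=0x62007 [P=1 RW=1 US=1 PS=0]
  L3: frame=0x62 idx=12 entry=0x64007 [P=1 RW=1 US=1 PS=0]
  ⇒ phys 0x645CB  [4 reads]

Entries read for #4: 0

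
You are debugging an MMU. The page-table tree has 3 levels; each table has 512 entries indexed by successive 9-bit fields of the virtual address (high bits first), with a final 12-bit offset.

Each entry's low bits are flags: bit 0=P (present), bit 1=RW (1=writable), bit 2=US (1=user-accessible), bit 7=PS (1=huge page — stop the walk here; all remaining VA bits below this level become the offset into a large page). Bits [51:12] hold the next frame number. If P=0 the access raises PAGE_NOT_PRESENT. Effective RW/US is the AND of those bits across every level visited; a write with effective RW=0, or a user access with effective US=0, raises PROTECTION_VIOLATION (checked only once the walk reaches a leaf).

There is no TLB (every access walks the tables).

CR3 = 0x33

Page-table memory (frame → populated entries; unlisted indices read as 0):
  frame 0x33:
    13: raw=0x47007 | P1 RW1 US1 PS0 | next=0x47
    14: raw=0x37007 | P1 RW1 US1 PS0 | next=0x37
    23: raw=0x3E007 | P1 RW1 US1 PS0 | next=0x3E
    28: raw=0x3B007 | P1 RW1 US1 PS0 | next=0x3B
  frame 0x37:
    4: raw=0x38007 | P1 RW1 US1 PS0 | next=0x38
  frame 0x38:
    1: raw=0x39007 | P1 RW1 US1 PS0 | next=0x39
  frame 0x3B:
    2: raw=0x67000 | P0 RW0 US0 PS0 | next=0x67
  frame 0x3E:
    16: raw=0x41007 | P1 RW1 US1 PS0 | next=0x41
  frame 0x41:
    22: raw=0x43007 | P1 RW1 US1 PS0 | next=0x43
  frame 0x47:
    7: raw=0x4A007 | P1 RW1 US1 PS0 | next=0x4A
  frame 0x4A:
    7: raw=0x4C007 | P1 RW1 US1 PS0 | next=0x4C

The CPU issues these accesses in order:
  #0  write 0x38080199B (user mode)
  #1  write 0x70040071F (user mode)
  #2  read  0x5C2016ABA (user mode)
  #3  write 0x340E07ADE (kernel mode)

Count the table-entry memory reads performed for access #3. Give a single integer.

Walk each access:
#0 VA=0x38080199B (w,user):
  lvl0: tbl 0x33, slot 14 ⇒ 0x37007 (P1/RW1/US1/PS0)
  lvl1: tbl 0x37, slot 4 ⇒ 0x38007 (P1/RW1/US1/PS0)
  lvl2: tbl 0x38, slot 1 ⇒ 0x39007 (P1/RW1/US1/PS0)
  ⇒ phys 0x3999B  [3 reads]
#1 VA=0x70040071F (w,user):
  lvl0: tbl 0x33, slot 28 ⇒ 0x3B007 (P1/RW1/US1/PS0)
  lvl1: tbl 0x3B, slot 2 ⇒ 0x67000 (P0/RW0/US0/PS0)
  ✗ PAGE_NOT_PRESENT  [2 reads]
#2 VA=0x5C2016ABA (r,user):
  lvl0: tbl 0x33, slot 23 ⇒ 0x3E007 (P1/RW1/US1/PS0)
  lvl1: tbl 0x3E, slot 16 ⇒ 0x41007 (P1/RW1/US1/PS0)
  lvl2: tbl 0x41, slot 22 ⇒ 0x43007 (P1/RW1/US1/PS0)
  ⇒ phys 0x43ABA  [3 reads]
#3 VA=0x340E07ADE (w,kernel):
  lvl0: tbl 0x33, slot 13 ⇒ 0x47007 (P1/RW1/US1/PS0)
  lvl1: tbl 0x47, slot 7 ⇒ 0x4A007 (P1/RW1/US1/PS0)
  lvl2: tbl 0x4A, slot 7 ⇒ 0x4C007 (P1/RW1/US1/PS0)
  ⇒ phys 0x4CADE  [3 reads]

Entries read for #3: 3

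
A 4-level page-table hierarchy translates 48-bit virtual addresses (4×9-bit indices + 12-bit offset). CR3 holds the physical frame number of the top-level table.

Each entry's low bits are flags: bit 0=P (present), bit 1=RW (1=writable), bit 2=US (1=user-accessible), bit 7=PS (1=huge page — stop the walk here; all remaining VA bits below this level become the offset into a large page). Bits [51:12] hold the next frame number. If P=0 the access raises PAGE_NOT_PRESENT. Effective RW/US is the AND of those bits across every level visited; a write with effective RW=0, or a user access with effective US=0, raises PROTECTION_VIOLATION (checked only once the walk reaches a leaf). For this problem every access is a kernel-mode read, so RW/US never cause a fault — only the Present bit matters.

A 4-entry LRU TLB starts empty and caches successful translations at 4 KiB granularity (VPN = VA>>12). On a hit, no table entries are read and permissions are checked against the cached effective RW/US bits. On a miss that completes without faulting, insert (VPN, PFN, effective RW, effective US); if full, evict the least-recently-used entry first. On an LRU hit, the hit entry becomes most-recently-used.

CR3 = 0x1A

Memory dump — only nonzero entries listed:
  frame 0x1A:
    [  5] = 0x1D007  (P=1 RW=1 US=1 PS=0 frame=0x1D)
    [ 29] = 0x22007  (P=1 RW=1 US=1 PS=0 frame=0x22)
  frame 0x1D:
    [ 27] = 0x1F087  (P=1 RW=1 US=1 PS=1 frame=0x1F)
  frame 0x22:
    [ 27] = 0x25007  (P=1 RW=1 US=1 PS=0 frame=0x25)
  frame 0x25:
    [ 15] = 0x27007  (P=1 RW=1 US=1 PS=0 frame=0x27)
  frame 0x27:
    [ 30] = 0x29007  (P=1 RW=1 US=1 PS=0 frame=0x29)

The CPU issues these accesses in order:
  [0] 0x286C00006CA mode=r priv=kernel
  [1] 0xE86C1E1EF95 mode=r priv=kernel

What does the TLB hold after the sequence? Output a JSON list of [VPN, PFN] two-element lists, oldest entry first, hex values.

Trace:
#0 VA=0x286C00006CA (r,kernel):
  [0] read 0x1A idx=5: raw=0x1D007 flags P=1 W=1 U=1 S=0
  [1] read 0x1D idx=27: raw=0x1F087 flags P=1 W=1 U=1 S=1
  ✓ 0x1F6CA (huge @L1)  — 2 lookups
#1 VA=0xE86C1E1EF95 (r,kernel):
  [0] read 0x1A idx=29: raw=0x22007 flags P=1 W=1 U=1 S=0
  [1] read 0x22 idx=27: raw=0x25007 flags P=1 W=1 U=1 S=0
  [2] read 0x25 idx=15: raw=0x27007 flags P=1 W=1 U=1 S=0
  [3] read 0x27 idx=30: raw=0x29007 flags P=1 W=1 U=1 S=0
  ✓ 0x29F95  — 4 lookups

TLB: [["0x286C0000", "0x1F"], ["0xE86C1E1E", "0x29"]]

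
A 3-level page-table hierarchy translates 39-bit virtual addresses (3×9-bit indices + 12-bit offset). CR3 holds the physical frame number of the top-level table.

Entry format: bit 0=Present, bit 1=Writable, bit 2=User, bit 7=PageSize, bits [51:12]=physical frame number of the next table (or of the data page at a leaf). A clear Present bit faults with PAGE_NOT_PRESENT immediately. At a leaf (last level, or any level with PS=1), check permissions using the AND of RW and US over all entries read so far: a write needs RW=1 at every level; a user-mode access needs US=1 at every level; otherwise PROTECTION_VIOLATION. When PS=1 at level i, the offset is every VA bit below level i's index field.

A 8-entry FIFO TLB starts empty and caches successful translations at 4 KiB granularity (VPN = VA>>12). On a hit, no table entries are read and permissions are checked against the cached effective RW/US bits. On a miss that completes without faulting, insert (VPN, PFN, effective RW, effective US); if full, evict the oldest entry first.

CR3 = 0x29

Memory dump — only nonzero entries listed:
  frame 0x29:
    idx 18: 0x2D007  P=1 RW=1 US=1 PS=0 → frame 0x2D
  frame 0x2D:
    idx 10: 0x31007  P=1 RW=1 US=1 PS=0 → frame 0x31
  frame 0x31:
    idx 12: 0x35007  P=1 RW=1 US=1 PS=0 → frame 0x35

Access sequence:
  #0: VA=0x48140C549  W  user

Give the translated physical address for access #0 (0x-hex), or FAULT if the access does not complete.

Walk each access:
#0 VA=0x48140C549 (w,user):
  lvl0: tbl 0x29, slot 18 ⇒ 0x2D007 (P1/RW1/US1/PS0)
  lvl1: tbl 0x2D, slot 10 ⇒ 0x31007 (P1/RW1/US1/PS0)
  lvl2: tbl 0x31, slot 12 ⇒ 0x35007 (P1/RW1/US1/PS0)
  ⇒ phys 0x35549  [3 reads]

Access #0 PA: 0x35549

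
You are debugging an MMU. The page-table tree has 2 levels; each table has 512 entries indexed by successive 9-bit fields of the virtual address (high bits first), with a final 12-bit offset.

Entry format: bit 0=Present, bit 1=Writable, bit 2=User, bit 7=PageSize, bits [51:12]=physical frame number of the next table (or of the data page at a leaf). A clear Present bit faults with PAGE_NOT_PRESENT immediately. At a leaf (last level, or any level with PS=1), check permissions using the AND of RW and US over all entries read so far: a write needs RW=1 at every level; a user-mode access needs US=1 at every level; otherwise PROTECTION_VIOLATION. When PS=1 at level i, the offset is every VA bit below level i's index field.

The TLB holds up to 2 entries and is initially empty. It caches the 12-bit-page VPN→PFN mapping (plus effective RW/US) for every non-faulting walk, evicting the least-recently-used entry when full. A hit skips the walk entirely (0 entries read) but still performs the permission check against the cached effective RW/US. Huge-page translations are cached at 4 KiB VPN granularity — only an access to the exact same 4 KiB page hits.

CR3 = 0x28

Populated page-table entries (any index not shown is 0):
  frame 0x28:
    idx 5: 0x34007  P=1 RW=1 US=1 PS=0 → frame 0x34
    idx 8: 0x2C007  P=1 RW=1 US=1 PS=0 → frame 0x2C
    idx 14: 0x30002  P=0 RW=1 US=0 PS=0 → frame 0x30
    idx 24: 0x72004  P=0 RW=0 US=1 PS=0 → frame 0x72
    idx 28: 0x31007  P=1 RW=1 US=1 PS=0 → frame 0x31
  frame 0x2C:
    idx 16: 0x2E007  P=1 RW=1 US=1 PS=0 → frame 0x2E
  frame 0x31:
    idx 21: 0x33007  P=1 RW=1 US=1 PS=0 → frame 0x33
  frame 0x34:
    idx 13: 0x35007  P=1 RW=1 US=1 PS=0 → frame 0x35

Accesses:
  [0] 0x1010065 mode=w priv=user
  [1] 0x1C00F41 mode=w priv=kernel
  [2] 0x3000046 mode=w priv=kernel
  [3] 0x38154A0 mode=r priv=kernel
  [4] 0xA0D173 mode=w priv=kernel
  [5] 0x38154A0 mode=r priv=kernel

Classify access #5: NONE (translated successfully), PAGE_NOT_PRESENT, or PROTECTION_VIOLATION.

Walk each access:
#0 VA=0x1010065 (w,user):
  L0 @0x28[8] → 0x2C007  P=1,RW=1,US=1,PS=0
  L1 @0x2C[16] → 0x2E007  P=1,RW=1,US=1,PS=0
  ⇒ phys 0x2E065  [2 reads]
#1 VA=0x1C00F41 (w,kernel):
  L0 @0x28[14] → 0x30002  P=0,RW=1,US=0,PS=0
  ⇒ fault: PAGE_NOT_PRESENT  — 1 lookups
#2 VA=0x3000046 (w,kernel):
  L0 @0x28[24] → 0x72004  P=0,RW=0,US=1,PS=0
  ⇒ fault: PAGE_NOT_PRESENT  — 1 lookups
#3 VA=0x38154A0 (r,kernel):
  L0 @0x28[28] → 0x31007  P=1,RW=1,US=1,PS=0
  L1 @0x31[21] → 0x33007  P=1,RW=1,US=1,PS=0
  ⇒ phys 0x334A0  [2 reads]
#4 VA=0xA0D173 (w,kernel):
  L0 @0x28[5] → 0x34007  P=1,RW=1,US=1,PS=0
  L1 @0x34[13] → 0x35007  P=1,RW=1,US=1,PS=0
  ⇒ phys 0x35173  [2 reads]
#5 VA=0x38154A0 (r,kernel):
  TLB hit vpn=0x3815 → PA=0x334A0

Access #5 fault: NONE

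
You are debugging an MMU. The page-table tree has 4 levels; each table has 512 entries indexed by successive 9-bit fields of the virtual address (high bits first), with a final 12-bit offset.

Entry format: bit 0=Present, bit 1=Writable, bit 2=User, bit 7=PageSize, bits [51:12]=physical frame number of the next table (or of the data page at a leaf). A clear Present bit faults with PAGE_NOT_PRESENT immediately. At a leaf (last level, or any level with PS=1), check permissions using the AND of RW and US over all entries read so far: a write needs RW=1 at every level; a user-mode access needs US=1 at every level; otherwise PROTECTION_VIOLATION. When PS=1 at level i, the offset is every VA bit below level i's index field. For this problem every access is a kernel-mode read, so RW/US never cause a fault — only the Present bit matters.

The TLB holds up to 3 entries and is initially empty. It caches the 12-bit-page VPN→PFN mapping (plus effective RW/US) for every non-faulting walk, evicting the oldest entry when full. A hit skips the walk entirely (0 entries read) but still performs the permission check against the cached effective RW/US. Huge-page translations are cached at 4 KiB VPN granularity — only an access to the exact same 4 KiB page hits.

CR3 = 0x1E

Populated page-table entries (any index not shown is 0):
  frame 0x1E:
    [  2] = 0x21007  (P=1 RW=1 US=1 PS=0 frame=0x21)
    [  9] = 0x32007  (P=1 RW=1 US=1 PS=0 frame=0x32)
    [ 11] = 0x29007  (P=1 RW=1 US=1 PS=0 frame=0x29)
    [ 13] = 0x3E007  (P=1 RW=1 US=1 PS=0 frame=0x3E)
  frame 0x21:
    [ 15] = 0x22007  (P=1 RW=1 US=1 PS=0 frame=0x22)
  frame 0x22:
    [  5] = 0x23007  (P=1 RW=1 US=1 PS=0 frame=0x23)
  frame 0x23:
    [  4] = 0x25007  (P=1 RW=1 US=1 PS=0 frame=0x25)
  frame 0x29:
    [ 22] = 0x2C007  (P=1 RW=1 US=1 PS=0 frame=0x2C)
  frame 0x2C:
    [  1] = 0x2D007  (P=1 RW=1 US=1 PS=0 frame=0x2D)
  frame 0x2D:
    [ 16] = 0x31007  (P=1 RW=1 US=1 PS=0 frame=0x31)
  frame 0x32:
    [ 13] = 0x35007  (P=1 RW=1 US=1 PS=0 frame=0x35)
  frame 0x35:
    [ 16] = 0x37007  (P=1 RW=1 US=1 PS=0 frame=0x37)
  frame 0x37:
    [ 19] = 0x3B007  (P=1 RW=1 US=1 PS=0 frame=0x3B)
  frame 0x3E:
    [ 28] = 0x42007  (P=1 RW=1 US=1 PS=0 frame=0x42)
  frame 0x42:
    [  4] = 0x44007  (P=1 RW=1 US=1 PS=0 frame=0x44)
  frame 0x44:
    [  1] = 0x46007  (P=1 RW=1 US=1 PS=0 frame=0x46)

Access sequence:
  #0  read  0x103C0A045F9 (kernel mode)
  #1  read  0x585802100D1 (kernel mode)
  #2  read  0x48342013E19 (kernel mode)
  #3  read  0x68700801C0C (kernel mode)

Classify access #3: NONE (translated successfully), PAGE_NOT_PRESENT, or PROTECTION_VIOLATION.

Walk each access:
#0 VA=0x103C0A045F9 (r,kernel):
  L0: frame=0x1E idx=2 entry=0x21007 [P=1 RW=1 US=1 PS=0]
  L1: frame=0x21 idx=15 entry=0x22007 [P=1 RW=1 US=1 PS=0]
  L2: frame=0x22 idx=5 entry=0x23007 [P=1 RW=1 US=1 PS=0]
  L3: frame=0x23 idx=4 entry=0x25007 [P=1 RW=1 US=1 PS=0]
  ⇒ phys 0x255F9  [4 reads]
#1 VA=0x585802100D1 (r,kernel):
  L0: frame=0x1E idx=11 entry=0x29007 [P=1 RW=1 US=1 PS=0]
  L1: frame=0x29 idx=22 entry=0x2C007 [P=1 RW=1 US=1 PS=0]
  L2: frame=0x2C idx=1 entry=0x2D007 [P=1 RW=1 US=1 PS=0]
  L3: frame=0x2D idx=16 entry=0x31007 [P=1 RW=1 US=1 PS=0]
  ⇒ phys 0x310D1  [4 reads]
#2 VA=0x48342013E19 (r,kernel):
  L0: frame=0x1E idx=9 entry=0x32007 [P=1 RW=1 US=1 PS=0]
  L1: frame=0x32 idx=13 entry=0x35007 [P=1 RW=1 US=1 PS=0]
  L2: frame=0x35 idx=16 entry=0x37007 [P=1 RW=1 US=1 PS=0]
  L3: frame=0x37 idx=19 entry=0x3B007 [P=1 RW=1 US=1 PS=0]
  ⇒ phys 0x3BE19  [4 reads]
#3 VA=0x68700801C0C (r,kernel):
  L0: frame=0x1E idx=13 entry=0x3E007 [P=1 RW=1 US=1 PS=0]
  L1: frame=0x3E idx=28 entry=0x42007 [P=1 RW=1 US=1 PS=0]
  L2: frame=0x42 idx=4 entry=0x44007 [P=1 RW=1 US=1 PS=0]
  L3: frame=0x44 idx=1 entry=0x46007 [P=1 RW=1 US=1 PS=0]
  ⇒ phys 0x46C0C  [4 reads]

Access #3 fault: NONE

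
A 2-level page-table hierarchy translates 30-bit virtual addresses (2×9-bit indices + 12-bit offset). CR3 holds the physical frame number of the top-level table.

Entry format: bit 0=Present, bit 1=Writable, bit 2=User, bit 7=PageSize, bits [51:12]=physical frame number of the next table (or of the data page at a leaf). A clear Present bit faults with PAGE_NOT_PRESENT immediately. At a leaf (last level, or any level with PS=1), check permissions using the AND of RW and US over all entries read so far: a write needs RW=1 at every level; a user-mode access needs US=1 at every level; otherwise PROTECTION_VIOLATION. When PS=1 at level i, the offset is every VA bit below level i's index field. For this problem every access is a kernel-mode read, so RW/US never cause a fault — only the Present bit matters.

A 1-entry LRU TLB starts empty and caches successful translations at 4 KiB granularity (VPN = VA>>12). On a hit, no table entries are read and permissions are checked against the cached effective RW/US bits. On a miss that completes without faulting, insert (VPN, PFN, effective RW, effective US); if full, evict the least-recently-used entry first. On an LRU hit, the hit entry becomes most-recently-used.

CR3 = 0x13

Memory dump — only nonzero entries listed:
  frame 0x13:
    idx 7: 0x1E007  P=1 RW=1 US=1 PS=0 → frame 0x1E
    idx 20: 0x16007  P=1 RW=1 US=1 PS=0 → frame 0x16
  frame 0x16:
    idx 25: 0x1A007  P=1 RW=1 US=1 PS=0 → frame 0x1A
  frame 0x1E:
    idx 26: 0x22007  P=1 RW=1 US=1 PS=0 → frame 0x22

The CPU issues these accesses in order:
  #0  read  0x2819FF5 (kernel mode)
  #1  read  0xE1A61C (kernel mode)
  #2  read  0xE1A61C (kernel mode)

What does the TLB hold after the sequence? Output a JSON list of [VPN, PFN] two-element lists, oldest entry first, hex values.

Walk each access:
#0 VA=0x2819FF5 (r,kernel):
  L0: frame=0x13 idx=20 entry=0x16007 [P=1 RW=1 US=1 PS=0]
  L1: frame=0x16 idx=25 entry=0x1A007 [P=1 RW=1 US=1 PS=0]
  → PA=0x1AFF5  (2 entries read)
#1 VA=0xE1A61C (r,kernel):
  L0: frame=0x13 idx=7 entry=0x1E007 [P=1 RW=1 US=1 PS=0]
  L1: frame=0x1E idx=26 entry=0x22007 [P=1 RW=1 US=1 PS=0]
  → PA=0x2261C  (2 entries read)
#2 VA=0xE1A61C (r,kernel):
  TLB hit vpn=0xE1A → PA=0x2261C

TLB: [["0xE1A", "0x22"]]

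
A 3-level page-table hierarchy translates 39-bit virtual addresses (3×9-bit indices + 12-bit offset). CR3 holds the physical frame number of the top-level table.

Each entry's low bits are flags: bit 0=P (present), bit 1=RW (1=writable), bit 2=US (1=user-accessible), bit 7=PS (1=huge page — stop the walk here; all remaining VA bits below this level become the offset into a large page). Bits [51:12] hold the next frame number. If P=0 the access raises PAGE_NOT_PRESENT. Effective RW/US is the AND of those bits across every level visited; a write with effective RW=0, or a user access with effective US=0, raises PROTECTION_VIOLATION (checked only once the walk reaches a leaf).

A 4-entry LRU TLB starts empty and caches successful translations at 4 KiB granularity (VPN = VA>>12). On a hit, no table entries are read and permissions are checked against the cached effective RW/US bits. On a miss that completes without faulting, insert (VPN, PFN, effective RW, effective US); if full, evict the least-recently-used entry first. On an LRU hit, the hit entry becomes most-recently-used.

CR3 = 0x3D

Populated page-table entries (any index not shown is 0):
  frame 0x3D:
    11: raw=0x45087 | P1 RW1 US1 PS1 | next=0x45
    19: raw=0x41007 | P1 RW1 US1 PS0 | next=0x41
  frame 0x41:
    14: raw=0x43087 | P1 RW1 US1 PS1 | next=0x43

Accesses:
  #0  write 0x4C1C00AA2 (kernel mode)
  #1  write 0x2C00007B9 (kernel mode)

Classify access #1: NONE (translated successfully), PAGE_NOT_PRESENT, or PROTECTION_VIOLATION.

Trace:
#0 VA=0x4C1C00AA2 (w,kernel):
  [0] read 0x3D idx=19: raw=0x41007 flags P=1 W=1 U=1 S=0
  [1] read 0x41 idx=14: raw=0x43087 flags P=1 W=1 U=1 S=1
  → PA=0x43AA2 (huge @L1)  (2 entries read)
#1 VA=0x2C00007B9 (w,kernel):
  [0] read 0x3D idx=11: raw=0x45087 flags P=1 W=1 U=1 S=1
  → PA=0x457B9 (huge @L0)  (1 entries read)

Access #1 fault: NONE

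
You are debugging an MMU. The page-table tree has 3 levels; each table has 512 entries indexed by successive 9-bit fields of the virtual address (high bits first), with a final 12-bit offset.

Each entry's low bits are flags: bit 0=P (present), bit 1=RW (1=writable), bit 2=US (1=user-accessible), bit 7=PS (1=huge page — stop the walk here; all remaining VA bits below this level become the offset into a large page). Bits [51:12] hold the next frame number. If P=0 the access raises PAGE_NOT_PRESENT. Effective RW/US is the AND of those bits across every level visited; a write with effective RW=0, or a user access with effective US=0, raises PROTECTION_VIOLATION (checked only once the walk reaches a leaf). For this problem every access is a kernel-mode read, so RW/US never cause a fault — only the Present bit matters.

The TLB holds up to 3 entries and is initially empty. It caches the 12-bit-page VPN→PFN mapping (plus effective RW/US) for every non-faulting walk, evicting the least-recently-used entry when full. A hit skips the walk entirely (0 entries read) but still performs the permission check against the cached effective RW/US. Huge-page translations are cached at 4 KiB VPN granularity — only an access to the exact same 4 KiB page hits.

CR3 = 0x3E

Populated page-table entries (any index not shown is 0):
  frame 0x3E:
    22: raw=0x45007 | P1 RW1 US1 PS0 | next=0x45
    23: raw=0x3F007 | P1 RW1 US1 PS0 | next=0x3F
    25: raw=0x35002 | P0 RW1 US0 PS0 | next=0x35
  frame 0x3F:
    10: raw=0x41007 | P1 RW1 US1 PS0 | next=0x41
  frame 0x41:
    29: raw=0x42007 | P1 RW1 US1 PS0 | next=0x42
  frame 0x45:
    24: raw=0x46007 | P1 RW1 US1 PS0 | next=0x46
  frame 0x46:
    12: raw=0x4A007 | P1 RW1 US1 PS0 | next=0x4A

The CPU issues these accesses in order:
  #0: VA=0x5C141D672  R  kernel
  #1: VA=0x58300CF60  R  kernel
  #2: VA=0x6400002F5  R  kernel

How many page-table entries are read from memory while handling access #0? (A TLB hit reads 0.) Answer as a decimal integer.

Per-access translation:
#0 VA=0x5C141D672 (r,kernel):
  L0 @0x3E[23] → 0x3F007  P=1,RW=1,US=1,PS=0
  L1 @0x3F[10] → 0x41007  P=1,RW=1,US=1,PS=0
  L2 @0x41[29] → 0x42007  P=1,RW=1,US=1,PS=0
  ⇒ phys 0x42672  [3 reads]
#1 VA=0x58300CF60 (r,kernel):
  L0 @0x3E[22] → 0x45007  P=1,RW=1,US=1,PS=0
  L1 @0x45[24] → 0x46007  P=1,RW=1,US=1,PS=0
  L2 @0x46[12] → 0x4A007  P=1,RW=1,US=1,PS=0
  ⇒ phys 0x4AF60  [3 reads]
#2 VA=0x6400002F5 (r,kernel):
  L0 @0x3E[25] → 0x35002  P=0,RW=1,US=0,PS=0
  → PAGE_NOT_PRESENT  (1 entries read)

Entries read for #0: 3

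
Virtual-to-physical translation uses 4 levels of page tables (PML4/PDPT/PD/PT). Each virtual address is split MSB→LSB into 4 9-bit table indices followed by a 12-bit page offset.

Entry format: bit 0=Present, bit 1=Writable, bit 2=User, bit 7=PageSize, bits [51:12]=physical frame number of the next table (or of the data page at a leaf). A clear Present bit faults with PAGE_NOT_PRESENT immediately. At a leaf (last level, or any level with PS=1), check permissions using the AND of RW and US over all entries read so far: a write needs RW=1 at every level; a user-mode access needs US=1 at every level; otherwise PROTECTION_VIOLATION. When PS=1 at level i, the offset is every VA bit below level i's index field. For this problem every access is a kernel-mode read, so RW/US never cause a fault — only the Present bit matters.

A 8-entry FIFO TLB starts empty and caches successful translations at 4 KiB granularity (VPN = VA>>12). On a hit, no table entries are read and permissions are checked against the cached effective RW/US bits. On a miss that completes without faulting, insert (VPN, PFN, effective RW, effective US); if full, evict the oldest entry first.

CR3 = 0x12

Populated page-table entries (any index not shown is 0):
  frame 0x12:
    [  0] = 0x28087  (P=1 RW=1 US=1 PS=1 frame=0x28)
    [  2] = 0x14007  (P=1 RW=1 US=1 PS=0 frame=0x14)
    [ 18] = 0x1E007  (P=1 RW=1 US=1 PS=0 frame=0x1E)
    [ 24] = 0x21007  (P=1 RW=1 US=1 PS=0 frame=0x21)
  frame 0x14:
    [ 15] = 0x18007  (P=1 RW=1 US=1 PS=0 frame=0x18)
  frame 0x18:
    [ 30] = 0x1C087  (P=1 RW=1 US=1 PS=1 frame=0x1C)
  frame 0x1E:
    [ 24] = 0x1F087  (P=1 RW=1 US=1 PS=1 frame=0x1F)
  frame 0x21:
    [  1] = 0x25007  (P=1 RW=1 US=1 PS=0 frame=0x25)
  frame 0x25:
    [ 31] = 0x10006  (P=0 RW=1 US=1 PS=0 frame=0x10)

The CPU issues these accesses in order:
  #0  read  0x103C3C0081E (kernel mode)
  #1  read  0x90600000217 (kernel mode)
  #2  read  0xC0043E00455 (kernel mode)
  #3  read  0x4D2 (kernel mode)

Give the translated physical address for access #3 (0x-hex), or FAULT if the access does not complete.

Walk each access:
#0 VA=0x103C3C0081E (r,kernel):
  L0 @0x12[2] → 0x14007  P=1,RW=1,US=1,PS=0
  L1 @0x14[15] → 0x18007  P=1,RW=1,US=1,PS=0
  L2 @0x18[30] → 0x1C087  P=1,RW=1,US=1,PS=1
  ⇒ phys 0x1C81E (huge @L2)  [3 reads]
#1 VA=0x90600000217 (r,kernel):
  L0 @0x12[18] → 0x1E007  P=1,RW=1,US=1,PS=0
  L1 @0x1E[24] → 0x1F087  P=1,RW=1,US=1,PS=1
  ⇒ phys 0x1F217 (huge @L1)  [2 reads]
#2 VA=0xC0043E00455 (r,kernel):
  L0 @0x12[24] → 0x21007  P=1,RW=1,US=1,PS=0
  L1 @0x21[1] → 0x25007  P=1,RW=1,US=1,PS=0
  L2 @0x25[31] → 0x10006  P=0,RW=1,US=1,PS=0
  ✗ PAGE_NOT_PRESENT  [3 reads]
#3 VA=0x4D2 (r,kernel):
  L0 @0x12[0] → 0x28087  P=1,RW=1,US=1,PS=1
  ⇒ phys 0x284D2 (huge @L0)  [1 reads]

Access #3 PA: 0x284D2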